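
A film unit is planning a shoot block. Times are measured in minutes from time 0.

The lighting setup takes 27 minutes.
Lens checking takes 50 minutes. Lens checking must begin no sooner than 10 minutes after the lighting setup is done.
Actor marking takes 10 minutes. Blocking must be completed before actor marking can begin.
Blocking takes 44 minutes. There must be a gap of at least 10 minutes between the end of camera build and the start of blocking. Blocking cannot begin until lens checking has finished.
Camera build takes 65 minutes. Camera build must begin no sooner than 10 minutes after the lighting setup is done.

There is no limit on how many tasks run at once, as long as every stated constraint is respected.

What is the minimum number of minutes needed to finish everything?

The lighting setup can start immediately at minute 0; it finishes at minute 27.
After the lighting setup (finishes minute 27, plus 10-minute gap → minute 37), lens checking can start at minute 37 and finishes at minute 87.
Camera build cannot begin until the lighting setup (finishes minute 27, plus 10-minute gap → minute 37). It runs from minute 37 to 37 + 65 = minute 102.
For blocking: camera build (finishes minute 102, plus 10-minute gap → minute 112); lens checking (finishes minute 87). Taking the maximum gives a start of minute 112, and it finishes at 112 + 44 = minute 156.
Actor marking waits on blocking (finishes minute 156), so it starts at minute 156 and finishes at 156 + 10 = minute 166.
All tasks are finished once the last one completes. Finish times: The lighting setup at 27, Camera build at 102, Lens checking at 87, Blocking at 156, Actor marking at 166. The latest is minute 166.

166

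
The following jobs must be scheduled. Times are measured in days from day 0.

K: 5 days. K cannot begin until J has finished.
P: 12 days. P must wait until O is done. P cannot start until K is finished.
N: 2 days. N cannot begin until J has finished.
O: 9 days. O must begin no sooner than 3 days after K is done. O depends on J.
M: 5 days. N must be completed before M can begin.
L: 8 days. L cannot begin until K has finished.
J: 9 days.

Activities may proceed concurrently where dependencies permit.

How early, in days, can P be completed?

38

J has no prerequisites, so it starts at day 0 and finishes at day 9.
K waits on J (finishes day 9), so it starts at day 9 and finishes at 9 + 5 = day 14.
For O: K (finishes day 14, plus 3-day gap → day 17); J (finishes day 9). Taking the maximum gives a start of day 17, and it finishes at 17 + 9 = day 26.
P needs all of O (finishes day 26); K (finishes day 14). That puts its earliest start at day 26; it finishes at 26 + 12 = day 38.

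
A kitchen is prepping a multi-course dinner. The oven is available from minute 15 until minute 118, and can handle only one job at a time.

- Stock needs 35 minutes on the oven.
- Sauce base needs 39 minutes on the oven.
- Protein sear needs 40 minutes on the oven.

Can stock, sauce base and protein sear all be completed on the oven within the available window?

No

The oven window is 118 − 15 = 103 minutes.
Running back to back, the jobs need 35 + 39 + 40 = 114 minutes on the oven.
Since 114 > 103, they cannot all fit.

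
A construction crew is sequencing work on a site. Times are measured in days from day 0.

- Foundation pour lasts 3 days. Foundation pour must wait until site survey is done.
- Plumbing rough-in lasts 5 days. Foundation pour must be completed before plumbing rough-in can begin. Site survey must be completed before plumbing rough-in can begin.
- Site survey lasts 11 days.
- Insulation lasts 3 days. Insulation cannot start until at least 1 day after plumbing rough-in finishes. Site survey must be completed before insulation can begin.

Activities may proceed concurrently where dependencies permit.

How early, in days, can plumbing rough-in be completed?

19

Site survey has no prerequisites, so it starts at day 0 and finishes at day 11.
Foundation pour waits on site survey (finishes day 11), so it starts at day 11 and finishes at 11 + 3 = day 14.
Plumbing rough-in has to wait for foundation pour (finishes day 14); site survey (finishes day 11). The latest of these is day 14, so plumbing rough-in runs day 14 to 14 + 5 = day 19.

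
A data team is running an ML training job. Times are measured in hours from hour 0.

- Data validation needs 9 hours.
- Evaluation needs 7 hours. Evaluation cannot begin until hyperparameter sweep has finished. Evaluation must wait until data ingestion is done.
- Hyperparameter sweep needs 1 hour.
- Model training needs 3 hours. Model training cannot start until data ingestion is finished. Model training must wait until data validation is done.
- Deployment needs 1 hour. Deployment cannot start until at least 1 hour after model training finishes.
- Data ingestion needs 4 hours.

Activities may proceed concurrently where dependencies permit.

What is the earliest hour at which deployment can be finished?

14

Data validation can start immediately at hour 0; it finishes at hour 9.
Data ingestion has no prerequisites, so it starts at hour 0 and finishes at hour 4.
Model training cannot start until data ingestion (finishes hour 4); data validation (finishes hour 9). The controlling bound is hour 9, so model training finishes at 9 + 3 = hour 12.
After model training (finishes hour 12, plus 1-hour gap → hour 13), deployment can start at hour 13 and finishes at hour 14.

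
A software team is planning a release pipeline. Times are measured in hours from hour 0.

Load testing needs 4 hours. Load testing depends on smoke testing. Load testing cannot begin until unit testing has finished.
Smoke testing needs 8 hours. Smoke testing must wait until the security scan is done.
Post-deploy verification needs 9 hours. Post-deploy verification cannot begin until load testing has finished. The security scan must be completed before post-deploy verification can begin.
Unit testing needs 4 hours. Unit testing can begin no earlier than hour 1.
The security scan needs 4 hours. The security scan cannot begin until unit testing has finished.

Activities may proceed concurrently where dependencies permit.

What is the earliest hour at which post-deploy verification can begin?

After its own release at hour 1, unit testing can start at hour 1 and finishes at hour 5.
The security scan waits on unit testing (finishes hour 5), so it starts at hour 5 and finishes at 5 + 4 = hour 9.
After the security scan (finishes hour 9), smoke testing can start at hour 9 and finishes at hour 17.
For load testing: smoke testing (finishes hour 17); unit testing (finishes hour 5). Taking the maximum gives a start of hour 17, and it finishes at 17 + 4 = hour 21.
Post-deploy verification waits on load testing (finishes hour 21); the security scan (finishes hour 9). The latest of these is hour 21, which is the earliest post-deploy verification can start.

21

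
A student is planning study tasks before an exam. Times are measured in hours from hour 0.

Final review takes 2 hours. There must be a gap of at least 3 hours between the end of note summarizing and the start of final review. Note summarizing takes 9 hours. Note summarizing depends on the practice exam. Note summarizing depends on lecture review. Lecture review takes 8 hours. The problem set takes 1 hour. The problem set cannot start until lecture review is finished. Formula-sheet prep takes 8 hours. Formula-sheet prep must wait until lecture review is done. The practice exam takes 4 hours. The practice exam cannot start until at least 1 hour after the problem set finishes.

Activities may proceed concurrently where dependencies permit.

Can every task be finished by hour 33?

Yes

Lecture review can start immediately at hour 0; it finishes at hour 8.
After lecture review (finishes hour 8), formula-sheet prep can start at hour 8 and finishes at hour 16.
The problem set waits on lecture review (finishes hour 8), so it starts at hour 8 and finishes at 8 + 1 = hour 9.
The practice exam cannot begin until the problem set (finishes hour 9, plus 1-hour gap → hour 10). It runs from hour 10 to 10 + 4 = hour 14.
Note summarizing cannot start until the practice exam (finishes hour 14); lecture review (finishes hour 8). The controlling bound is hour 14, so note summarizing finishes at 14 + 9 = hour 23.
After note summarizing (finishes hour 23, plus 3-hour gap → hour 26), final review can start at hour 26 and finishes at hour 28.
Every task is finished by hour 28, which is no later than the deadline of 33, so the schedule is feasible.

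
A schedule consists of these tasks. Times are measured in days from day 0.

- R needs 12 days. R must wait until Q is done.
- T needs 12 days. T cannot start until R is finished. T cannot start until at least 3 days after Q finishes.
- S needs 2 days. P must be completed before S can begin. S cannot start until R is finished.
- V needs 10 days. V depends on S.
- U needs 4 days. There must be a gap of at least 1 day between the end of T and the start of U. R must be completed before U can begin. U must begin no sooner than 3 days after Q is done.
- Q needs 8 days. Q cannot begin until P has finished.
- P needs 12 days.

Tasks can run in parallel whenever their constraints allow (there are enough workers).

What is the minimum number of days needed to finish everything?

49

Nothing blocks P, so it runs from day 0 to day 12.
Q cannot begin until P (finishes day 12). It runs from day 12 to 12 + 8 = day 20.
R cannot begin until Q (finishes day 20). It runs from day 20 to 20 + 12 = day 32.
For T: R (finishes day 32); Q (finishes day 20, plus 3-day gap → day 23). Taking the maximum gives a start of day 32, and it finishes at 32 + 12 = day 44.
For U: T (finishes day 44, plus 1-day gap → day 45); R (finishes day 32); Q (finishes day 20, plus 3-day gap → day 23). Taking the maximum gives a start of day 45, and it finishes at 45 + 4 = day 49.
S cannot start until P (finishes day 12); R (finishes day 32). The controlling bound is day 32, so S finishes at 32 + 2 = day 34.
V waits on S (finishes day 34), so it starts at day 34 and finishes at 34 + 10 = day 44.
All tasks are finished once the last one completes. Finish times: P at 12, Q at 20, R at 32, S at 34, T at 44, U at 49, V at 44. The latest is day 49.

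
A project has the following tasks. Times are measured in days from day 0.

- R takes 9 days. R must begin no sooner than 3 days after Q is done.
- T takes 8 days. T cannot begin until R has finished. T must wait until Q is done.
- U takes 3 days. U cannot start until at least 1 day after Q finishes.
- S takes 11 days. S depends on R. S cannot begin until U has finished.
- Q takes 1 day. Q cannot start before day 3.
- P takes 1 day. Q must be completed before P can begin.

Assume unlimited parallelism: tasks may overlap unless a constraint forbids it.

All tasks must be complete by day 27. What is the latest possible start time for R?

S must finish by day 27; it takes 11 days, so it must start by 27 − 11 = day 16.
T has no dependents, so it just needs to finish by day 27. Starting by 27 − 8 = day 19 achieves that.
R must finish in time for S (must start by day 16); T (must start by day 19). The tightest is day 16, so R must start by 16 − 9 = day 7.

7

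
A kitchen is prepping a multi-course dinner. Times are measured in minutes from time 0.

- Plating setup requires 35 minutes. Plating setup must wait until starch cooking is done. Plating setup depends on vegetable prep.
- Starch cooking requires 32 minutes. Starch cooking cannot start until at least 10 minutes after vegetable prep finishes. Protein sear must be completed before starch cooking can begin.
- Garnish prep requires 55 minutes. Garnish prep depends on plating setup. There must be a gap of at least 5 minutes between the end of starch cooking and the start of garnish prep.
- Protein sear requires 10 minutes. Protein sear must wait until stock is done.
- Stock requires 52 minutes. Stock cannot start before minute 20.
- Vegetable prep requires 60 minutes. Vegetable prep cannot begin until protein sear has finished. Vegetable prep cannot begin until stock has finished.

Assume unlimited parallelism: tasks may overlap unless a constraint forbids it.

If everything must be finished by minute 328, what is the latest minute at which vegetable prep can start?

136

To finish by minute 328, garnish prep (duration 55) must start no later than minute 273.
Plating setup must finish before garnish prep (must start by minute 273). With a 35-minute duration, plating setup must start by 273 − 35 = minute 238.
Starch cooking has several dependents: plating setup (must start by minute 238); garnish prep (must start by minute 273, minus 5-minute gap → minute 268). The earliest of those limits is minute 238, so starch cooking must start by 238 − 32 = minute 206.
Vegetable prep feeds starch cooking (must start by minute 206, minus 10-minute gap → minute 196); plating setup (must start by minute 238). Taking the minimum, vegetable prep must finish by minute 196 and start by 196 − 60 = minute 136.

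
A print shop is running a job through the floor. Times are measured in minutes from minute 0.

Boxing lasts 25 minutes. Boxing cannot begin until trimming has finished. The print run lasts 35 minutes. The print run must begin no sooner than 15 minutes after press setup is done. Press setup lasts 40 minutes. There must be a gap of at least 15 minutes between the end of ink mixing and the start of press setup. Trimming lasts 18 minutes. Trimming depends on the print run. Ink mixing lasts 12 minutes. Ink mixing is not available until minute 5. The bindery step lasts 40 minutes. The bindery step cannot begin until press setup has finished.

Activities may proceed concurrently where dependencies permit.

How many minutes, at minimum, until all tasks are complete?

165

After its own release at minute 5, ink mixing can start at minute 5 and finishes at minute 17.
Press setup cannot begin until ink mixing (finishes minute 17, plus 15-minute gap → minute 32). It runs from minute 32 to 32 + 40 = minute 72.
The bindery step cannot begin until press setup (finishes minute 72). It runs from minute 72 to 72 + 40 = minute 112.
The print run waits on press setup (finishes minute 72, plus 15-minute gap → minute 87), so it starts at minute 87 and finishes at 87 + 35 = minute 122.
After the print run (finishes minute 122), trimming can start at minute 122 and finishes at minute 140.
After trimming (finishes minute 140), boxing can start at minute 140 and finishes at minute 165.
All tasks are finished once the last one completes. Finish times: Ink mixing at 17, Press setup at 72, The print run at 122, Trimming at 140, The bindery step at 112, Boxing at 165. The latest is minute 165.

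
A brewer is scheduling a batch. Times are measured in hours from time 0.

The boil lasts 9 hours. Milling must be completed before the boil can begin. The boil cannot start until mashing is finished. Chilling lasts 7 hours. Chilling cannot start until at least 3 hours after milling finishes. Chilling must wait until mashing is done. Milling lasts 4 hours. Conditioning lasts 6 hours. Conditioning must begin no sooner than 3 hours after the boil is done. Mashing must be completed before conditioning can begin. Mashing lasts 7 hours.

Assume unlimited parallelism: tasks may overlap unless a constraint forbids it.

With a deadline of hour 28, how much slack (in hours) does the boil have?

Mashing has no prerequisites, so it starts at hour 0 and finishes at hour 7.
Milling has no prerequisites, so it starts at hour 0 and finishes at hour 4.
The boil cannot start until milling (finishes hour 4); mashing (finishes hour 7). The controlling bound is hour 7, so the boil finishes at 7 + 9 = hour 16.

Working backward from the deadline:
Conditioning has no dependents, so it just needs to finish by hour 28. Starting by 28 − 6 = hour 22 achieves that.
The boil feeds into conditioning (must start by hour 22, minus 3-hour gap → hour 19); so the boil must finish by hour 19 and therefore start by hour 10.
So the boil can start as early as hour 7 and as late as hour 10, giving 10 − 7 = 3 hours of slack.

3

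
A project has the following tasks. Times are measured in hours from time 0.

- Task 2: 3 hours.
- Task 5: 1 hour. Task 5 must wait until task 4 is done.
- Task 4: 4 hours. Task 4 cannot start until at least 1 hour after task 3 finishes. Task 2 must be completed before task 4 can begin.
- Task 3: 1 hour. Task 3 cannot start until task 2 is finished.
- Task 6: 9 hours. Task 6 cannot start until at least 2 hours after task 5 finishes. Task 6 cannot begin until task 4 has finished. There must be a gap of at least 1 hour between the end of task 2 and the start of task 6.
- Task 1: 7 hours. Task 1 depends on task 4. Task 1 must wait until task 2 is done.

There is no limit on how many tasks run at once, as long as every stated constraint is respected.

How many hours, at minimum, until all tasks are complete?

21

Task 2 has no prerequisites, so it starts at hour 0 and finishes at hour 3.
Task 3 waits on task 2 (finishes hour 3), so it starts at hour 3 and finishes at 3 + 1 = hour 4.
Task 4 needs all of task 3 (finishes hour 4, plus 1-hour gap → hour 5); task 2 (finishes hour 3). That puts its earliest start at hour 5; it finishes at 5 + 4 = hour 9.
Task 5 waits on task 4 (finishes hour 9), so it starts at hour 9 and finishes at 9 + 1 = hour 10.
For task 6: task 5 (finishes hour 10, plus 2-hour gap → hour 12); task 4 (finishes hour 9); task 2 (finishes hour 3, plus 1-hour gap → hour 4). Taking the maximum gives a start of hour 12, and it finishes at 12 + 9 = hour 21.
For task 1: task 4 (finishes hour 9); task 2 (finishes hour 3). Taking the maximum gives a start of hour 9, and it finishes at 9 + 7 = hour 16.
All tasks are finished once the last one completes. Finish times: Task 1 at 16, Task 2 at 3, Task 3 at 4, Task 4 at 9, Task 5 at 10, Task 6 at 21. The latest is hour 21.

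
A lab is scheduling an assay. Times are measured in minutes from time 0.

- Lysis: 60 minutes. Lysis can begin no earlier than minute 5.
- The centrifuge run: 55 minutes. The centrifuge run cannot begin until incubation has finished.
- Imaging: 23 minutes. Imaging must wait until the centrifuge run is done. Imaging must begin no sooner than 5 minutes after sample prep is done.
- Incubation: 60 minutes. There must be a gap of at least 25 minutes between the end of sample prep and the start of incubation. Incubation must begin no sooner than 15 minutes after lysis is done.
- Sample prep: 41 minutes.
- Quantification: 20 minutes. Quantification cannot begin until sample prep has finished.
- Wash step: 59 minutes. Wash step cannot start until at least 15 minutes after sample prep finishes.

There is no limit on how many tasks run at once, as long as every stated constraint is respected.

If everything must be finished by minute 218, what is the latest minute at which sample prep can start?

14

Imaging has no dependents, so it just needs to finish by minute 218. Starting by 218 − 23 = minute 195 achieves that.
The centrifuge run feeds into imaging (must start by minute 195); so the centrifuge run must finish by minute 195 and therefore start by minute 140.
Since the centrifuge run (must start by minute 140) depends on it, incubation must finish by minute 140. Backing off its 60-minute duration gives a latest start of minute 80.
Nothing follows wash step; the deadline of minute 218 is its only limit. It must start by 218 − 59 = minute 159.
Nothing follows quantification; the deadline of minute 218 is its only limit. It must start by 218 − 20 = minute 198.
For sample prep: incubation (must start by minute 80, minus 25-minute gap → minute 55); wash step (must start by minute 159, minus 15-minute gap → minute 144); imaging (must start by minute 195, minus 5-minute gap → minute 190); quantification (must start by minute 198). The most restrictive is minute 55; with a 41-minute duration, sample prep must start by minute 14.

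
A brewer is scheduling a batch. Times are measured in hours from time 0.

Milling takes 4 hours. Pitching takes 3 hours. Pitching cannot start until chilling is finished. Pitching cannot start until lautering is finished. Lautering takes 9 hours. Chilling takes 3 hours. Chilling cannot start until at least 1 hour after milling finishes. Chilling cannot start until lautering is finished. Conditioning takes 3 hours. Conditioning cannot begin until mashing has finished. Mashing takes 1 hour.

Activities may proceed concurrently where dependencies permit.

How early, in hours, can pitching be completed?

Nothing blocks lautering, so it runs from hour 0 to hour 9.
Milling can start immediately at hour 0; it finishes at hour 4.
For chilling: milling (finishes hour 4, plus 1-hour gap → hour 5); lautering (finishes hour 9). Taking the maximum gives a start of hour 9, and it finishes at 9 + 3 = hour 12.
Pitching has to wait for chilling (finishes hour 12); lautering (finishes hour 9). The latest of these is hour 12, so pitching runs hour 12 to 12 + 3 = hour 15.

15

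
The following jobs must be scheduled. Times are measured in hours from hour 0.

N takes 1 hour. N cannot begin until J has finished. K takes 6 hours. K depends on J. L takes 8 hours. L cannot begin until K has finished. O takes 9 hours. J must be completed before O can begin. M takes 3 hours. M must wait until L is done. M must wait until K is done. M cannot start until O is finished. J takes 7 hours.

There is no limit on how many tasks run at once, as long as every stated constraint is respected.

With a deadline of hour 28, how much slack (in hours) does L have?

4

J can start immediately at hour 0; it finishes at hour 7.
K waits on J (finishes hour 7), so it starts at hour 7 and finishes at 7 + 6 = hour 13.
L cannot begin until K (finishes hour 13). It runs from hour 13 to 13 + 8 = hour 21.

Working backward from the deadline:
To finish by hour 28, M (duration 3) must start no later than hour 25.
L has to be done before M (must start by hour 25). That means finishing by hour 25, i.e. starting by 25 − 8 = hour 17.
So L can start as early as hour 13 and as late as hour 17, giving 17 − 13 = 4 hours of slack.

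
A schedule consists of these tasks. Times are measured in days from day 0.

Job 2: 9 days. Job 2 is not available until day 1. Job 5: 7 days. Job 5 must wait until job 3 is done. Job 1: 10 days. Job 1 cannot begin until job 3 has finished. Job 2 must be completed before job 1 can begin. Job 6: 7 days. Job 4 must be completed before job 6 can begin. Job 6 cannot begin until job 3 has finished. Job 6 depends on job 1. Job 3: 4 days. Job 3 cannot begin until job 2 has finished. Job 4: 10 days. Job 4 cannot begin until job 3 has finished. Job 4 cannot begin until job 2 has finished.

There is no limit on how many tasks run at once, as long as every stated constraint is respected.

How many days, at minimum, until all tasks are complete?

After its own release at day 1, job 2 can start at day 1 and finishes at day 10.
Job 3 cannot begin until job 2 (finishes day 10). It runs from day 10 to 10 + 4 = day 14.
Job 5 cannot begin until job 3 (finishes day 14). It runs from day 14 to 14 + 7 = day 21.
For job 4: job 3 (finishes day 14); job 2 (finishes day 10). Taking the maximum gives a start of day 14, and it finishes at 14 + 10 = day 24.
Job 1 needs all of job 3 (finishes day 14); job 2 (finishes day 10). That puts its earliest start at day 14; it finishes at 14 + 10 = day 24.
Job 6 needs all of job 4 (finishes day 24); job 3 (finishes day 14); job 1 (finishes day 24). That puts its earliest start at day 24; it finishes at 24 + 7 = day 31.
All tasks are finished once the last one completes. Finish times: Job 1 at 24, Job 2 at 10, Job 3 at 14, Job 4 at 24, Job 5 at 21, Job 6 at 31. The latest is day 31.

31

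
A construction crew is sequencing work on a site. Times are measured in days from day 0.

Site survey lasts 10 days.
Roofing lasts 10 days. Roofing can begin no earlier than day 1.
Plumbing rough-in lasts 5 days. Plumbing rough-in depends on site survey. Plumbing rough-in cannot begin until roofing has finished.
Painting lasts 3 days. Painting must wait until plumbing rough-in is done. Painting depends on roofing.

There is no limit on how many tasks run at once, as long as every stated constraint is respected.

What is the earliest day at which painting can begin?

Roofing cannot begin until its own release at day 1. It runs from day 1 to 1 + 10 = day 11.
Site survey can start immediately at day 0; it finishes at day 10.
For plumbing rough-in: site survey (finishes day 10); roofing (finishes day 11). Taking the maximum gives a start of day 11, and it finishes at 11 + 5 = day 16.
Painting waits on plumbing rough-in (finishes day 16); roofing (finishes day 11). The latest of these is day 16, which is the earliest painting can start.

16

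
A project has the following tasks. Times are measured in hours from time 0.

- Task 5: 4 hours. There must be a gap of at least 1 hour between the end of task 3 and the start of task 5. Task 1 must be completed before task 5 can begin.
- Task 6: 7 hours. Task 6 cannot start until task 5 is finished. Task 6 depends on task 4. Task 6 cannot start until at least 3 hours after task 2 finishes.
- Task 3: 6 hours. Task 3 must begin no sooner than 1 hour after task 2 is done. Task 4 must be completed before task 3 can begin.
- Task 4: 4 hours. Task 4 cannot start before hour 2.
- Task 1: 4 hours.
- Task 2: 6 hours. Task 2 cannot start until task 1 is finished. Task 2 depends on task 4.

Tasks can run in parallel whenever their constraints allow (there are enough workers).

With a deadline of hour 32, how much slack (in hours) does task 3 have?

1

Task 4 cannot begin until its own release at hour 2. It runs from hour 2 to 2 + 4 = hour 6.
Nothing blocks task 1, so it runs from hour 0 to hour 4.
For task 2: task 1 (finishes hour 4); task 4 (finishes hour 6). Taking the maximum gives a start of hour 6, and it finishes at 6 + 6 = hour 12.
Task 3 needs all of task 2 (finishes hour 12, plus 1-hour gap → hour 13); task 4 (finishes hour 6). That puts its earliest start at hour 13; it finishes at 13 + 6 = hour 19.

Working backward from the deadline:
To finish by hour 32, task 6 (duration 7) must start no later than hour 25.
Task 5 has to be done before task 6 (must start by hour 25). That means finishing by hour 25, i.e. starting by 25 − 4 = hour 21.
Since task 5 (must start by hour 21, minus 1-hour gap → hour 20) depends on it, task 3 must finish by hour 20. Backing off its 6-hour duration gives a latest start of hour 14.
So task 3 can start as early as hour 13 and as late as hour 14, giving 14 − 13 = 1 hour of slack.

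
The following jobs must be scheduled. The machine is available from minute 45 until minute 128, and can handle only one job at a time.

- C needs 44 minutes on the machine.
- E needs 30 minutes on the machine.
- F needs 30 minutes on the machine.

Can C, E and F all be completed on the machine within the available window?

The machine window is 128 − 45 = 83 minutes.
Running back to back, the jobs need 44 + 30 + 30 = 104 minutes on the machine.
Since 104 > 83, they cannot all fit.

No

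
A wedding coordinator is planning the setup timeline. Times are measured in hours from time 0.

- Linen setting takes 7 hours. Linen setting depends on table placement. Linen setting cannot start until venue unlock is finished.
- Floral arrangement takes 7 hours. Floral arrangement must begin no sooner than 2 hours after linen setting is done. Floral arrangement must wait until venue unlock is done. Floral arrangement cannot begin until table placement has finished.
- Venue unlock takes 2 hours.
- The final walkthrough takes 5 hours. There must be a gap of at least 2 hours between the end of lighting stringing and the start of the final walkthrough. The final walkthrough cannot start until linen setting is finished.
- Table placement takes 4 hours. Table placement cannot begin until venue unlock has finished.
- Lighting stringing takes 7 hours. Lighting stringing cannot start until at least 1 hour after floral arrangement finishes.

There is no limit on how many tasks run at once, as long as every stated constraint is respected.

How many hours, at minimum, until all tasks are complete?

37

Nothing blocks venue unlock, so it runs from hour 0 to hour 2.
Table placement cannot begin until venue unlock (finishes hour 2). It runs from hour 2 to 2 + 4 = hour 6.
For linen setting: table placement (finishes hour 6); venue unlock (finishes hour 2). Taking the maximum gives a start of hour 6, and it finishes at 6 + 7 = hour 13.
Floral arrangement needs all of linen setting (finishes hour 13, plus 2-hour gap → hour 15); venue unlock (finishes hour 2); table placement (finishes hour 6). That puts its earliest start at hour 15; it finishes at 15 + 7 = hour 22.
Lighting stringing cannot begin until floral arrangement (finishes hour 22, plus 1-hour gap → hour 23). It runs from hour 23 to 23 + 7 = hour 30.
For the final walkthrough: lighting stringing (finishes hour 30, plus 2-hour gap → hour 32); linen setting (finishes hour 13). Taking the maximum gives a start of hour 32, and it finishes at 32 + 5 = hour 37.
All tasks are finished once the last one completes. Finish times: Venue unlock at 2, Table placement at 6, Linen setting at 13, Floral arrangement at 22, Lighting stringing at 30, The final walkthrough at 37. The latest is hour 37.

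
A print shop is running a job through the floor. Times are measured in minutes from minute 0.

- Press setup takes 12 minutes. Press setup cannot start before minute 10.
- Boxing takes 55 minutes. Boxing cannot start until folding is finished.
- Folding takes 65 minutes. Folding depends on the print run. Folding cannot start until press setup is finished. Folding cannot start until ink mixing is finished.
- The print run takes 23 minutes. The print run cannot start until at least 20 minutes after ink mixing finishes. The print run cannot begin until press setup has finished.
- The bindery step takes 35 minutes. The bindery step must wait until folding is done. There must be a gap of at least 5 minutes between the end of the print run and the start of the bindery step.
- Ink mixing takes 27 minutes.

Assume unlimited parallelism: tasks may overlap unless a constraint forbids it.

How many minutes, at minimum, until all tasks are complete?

190

Press setup cannot begin until its own release at minute 10. It runs from minute 10 to 10 + 12 = minute 22.
Ink mixing has no prerequisites, so it starts at minute 0 and finishes at minute 27.
The print run has to wait for ink mixing (finishes minute 27, plus 20-minute gap → minute 47); press setup (finishes minute 22). The latest of these is minute 47, so the print run runs minute 47 to 47 + 23 = minute 70.
For folding: the print run (finishes minute 70); press setup (finishes minute 22); ink mixing (finishes minute 27). Taking the maximum gives a start of minute 70, and it finishes at 70 + 65 = minute 135.
After folding (finishes minute 135), boxing can start at minute 135 and finishes at minute 190.
For the bindery step: folding (finishes minute 135); the print run (finishes minute 70, plus 5-minute gap → minute 75). Taking the maximum gives a start of minute 135, and it finishes at 135 + 35 = minute 170.
All tasks are finished once the last one completes. Finish times: Ink mixing at 27, Press setup at 22, The print run at 70, Folding at 135, The bindery step at 170, Boxing at 190. The latest is minute 190.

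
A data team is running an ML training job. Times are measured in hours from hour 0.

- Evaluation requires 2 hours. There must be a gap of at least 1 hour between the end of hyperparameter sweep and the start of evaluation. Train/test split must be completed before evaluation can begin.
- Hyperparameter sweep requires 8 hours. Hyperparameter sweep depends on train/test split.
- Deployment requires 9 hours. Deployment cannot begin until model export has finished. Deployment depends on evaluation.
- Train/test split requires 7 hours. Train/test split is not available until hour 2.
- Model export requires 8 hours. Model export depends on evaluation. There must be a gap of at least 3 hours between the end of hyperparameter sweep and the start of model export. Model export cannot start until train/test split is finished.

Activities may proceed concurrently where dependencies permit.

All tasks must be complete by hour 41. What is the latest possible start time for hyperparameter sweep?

13

Nothing follows deployment; the deadline of hour 41 is its only limit. It must start by 41 − 9 = hour 32.
Model export must finish before deployment (must start by hour 32). With an 8-hour duration, model export must start by 32 − 8 = hour 24.
Evaluation must finish in time for model export (must start by hour 24); deployment (must start by hour 32). The tightest is hour 24, so evaluation must start by 24 − 2 = hour 22.
Hyperparameter sweep has several dependents: evaluation (must start by hour 22, minus 1-hour gap → hour 21); model export (must start by hour 24, minus 3-hour gap → hour 21). The earliest of those limits is hour 21, so hyperparameter sweep must start by 21 − 8 = hour 13.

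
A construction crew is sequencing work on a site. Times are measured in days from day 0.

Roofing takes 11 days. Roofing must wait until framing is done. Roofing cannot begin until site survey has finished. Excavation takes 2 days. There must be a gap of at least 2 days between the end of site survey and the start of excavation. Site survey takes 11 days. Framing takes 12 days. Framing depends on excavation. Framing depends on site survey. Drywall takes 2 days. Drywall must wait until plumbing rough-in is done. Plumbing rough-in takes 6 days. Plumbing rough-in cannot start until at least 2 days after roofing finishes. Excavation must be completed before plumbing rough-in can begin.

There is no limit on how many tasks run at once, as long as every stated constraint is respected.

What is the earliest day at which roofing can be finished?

38

Site survey can start immediately at day 0; it finishes at day 11.
Excavation cannot begin until site survey (finishes day 11, plus 2-day gap → day 13). It runs from day 13 to 13 + 2 = day 15.
Framing needs all of excavation (finishes day 15); site survey (finishes day 11). That puts its earliest start at day 15; it finishes at 15 + 12 = day 27.
Roofing cannot start until framing (finishes day 27); site survey (finishes day 11). The controlling bound is day 27, so roofing finishes at 27 + 11 = day 38.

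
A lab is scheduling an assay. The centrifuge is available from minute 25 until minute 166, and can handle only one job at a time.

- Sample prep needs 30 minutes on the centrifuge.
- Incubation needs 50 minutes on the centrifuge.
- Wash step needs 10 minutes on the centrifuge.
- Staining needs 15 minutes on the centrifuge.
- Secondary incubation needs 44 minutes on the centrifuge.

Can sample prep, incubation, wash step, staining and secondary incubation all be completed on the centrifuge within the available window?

No

The centrifuge window is 166 − 25 = 141 minutes.
Running back to back, the jobs need 30 + 50 + 10 + 15 + 44 = 149 minutes on the centrifuge.
Since 149 > 141, they cannot all fit.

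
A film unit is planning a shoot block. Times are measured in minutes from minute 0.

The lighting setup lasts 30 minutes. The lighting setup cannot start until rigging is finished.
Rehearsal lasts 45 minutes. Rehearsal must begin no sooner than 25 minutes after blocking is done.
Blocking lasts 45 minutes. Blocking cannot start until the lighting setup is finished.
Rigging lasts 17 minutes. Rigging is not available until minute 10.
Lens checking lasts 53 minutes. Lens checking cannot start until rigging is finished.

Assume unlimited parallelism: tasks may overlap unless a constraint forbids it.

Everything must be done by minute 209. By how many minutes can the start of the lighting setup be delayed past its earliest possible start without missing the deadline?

After its own release at minute 10, rigging can start at minute 10 and finishes at minute 27.
The lighting setup waits on rigging (finishes minute 27), so it starts at minute 27 and finishes at 27 + 30 = minute 57.

Working backward from the deadline:
To finish by minute 209, rehearsal (duration 45) must start no later than minute 164.
Since rehearsal (must start by minute 164, minus 25-minute gap → minute 139) depends on it, blocking must finish by minute 139. Backing off its 45-minute duration gives a latest start of minute 94.
The lighting setup feeds into blocking (must start by minute 94); so the lighting setup must finish by minute 94 and therefore start by minute 64.
So the lighting setup can start as early as minute 27 and as late as minute 64, giving 64 − 27 = 37 minutes of slack.

37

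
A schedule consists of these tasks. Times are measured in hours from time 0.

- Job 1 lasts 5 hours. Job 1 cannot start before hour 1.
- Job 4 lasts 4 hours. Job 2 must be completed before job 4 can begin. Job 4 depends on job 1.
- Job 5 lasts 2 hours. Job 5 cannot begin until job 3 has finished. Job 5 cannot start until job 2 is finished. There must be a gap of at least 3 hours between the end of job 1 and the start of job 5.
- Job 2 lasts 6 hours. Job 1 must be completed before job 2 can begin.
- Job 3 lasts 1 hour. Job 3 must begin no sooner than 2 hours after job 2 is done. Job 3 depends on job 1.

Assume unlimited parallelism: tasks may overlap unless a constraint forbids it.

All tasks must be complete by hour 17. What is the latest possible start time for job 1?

To finish by hour 17, job 5 (duration 2) must start no later than hour 15.
Job 3 must finish before job 5 (must start by hour 15). With a 1-hour duration, job 3 must start by 15 − 1 = hour 14.
Job 4 must finish by hour 17; it takes 4 hours, so it must start by 17 − 4 = hour 13.
Job 2 must finish in time for job 3 (must start by hour 14, minus 2-hour gap → hour 12); job 4 (must start by hour 13); job 5 (must start by hour 15). The tightest is hour 12, so job 2 must start by 12 − 6 = hour 6.
For job 1: job 2 (must start by hour 6); job 3 (must start by hour 14); job 4 (must start by hour 13); job 5 (must start by hour 15, minus 3-hour gap → hour 12). The most restrictive is hour 6; with a 5-hour duration, job 1 must start by hour 1.

1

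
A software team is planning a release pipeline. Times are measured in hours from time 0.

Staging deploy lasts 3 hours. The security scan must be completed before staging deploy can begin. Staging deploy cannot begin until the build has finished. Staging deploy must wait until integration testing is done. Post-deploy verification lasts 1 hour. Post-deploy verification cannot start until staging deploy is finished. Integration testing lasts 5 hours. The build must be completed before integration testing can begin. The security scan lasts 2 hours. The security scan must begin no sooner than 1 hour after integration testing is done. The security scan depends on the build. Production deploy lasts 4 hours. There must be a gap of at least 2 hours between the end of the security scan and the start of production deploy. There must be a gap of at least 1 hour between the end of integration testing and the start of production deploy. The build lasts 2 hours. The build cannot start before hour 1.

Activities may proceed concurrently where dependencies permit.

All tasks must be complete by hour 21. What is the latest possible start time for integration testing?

Post-deploy verification must finish by hour 21; it takes 1 hour, so it must start by 21 − 1 = hour 20.
Staging deploy feeds into post-deploy verification (must start by hour 20); so staging deploy must finish by hour 20 and therefore start by hour 17.
To finish by hour 21, production deploy (duration 4) must start no later than hour 17.
The security scan has several dependents: staging deploy (must start by hour 17); production deploy (must start by hour 17, minus 2-hour gap → hour 15). The earliest of those limits is hour 15, so the security scan must start by 15 − 2 = hour 13.
Integration testing feeds the security scan (must start by hour 13, minus 1-hour gap → hour 12); staging deploy (must start by hour 17); production deploy (must start by hour 17, minus 1-hour gap → hour 16). Taking the minimum, integration testing must finish by hour 12 and start by 12 − 5 = hour 7.

7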